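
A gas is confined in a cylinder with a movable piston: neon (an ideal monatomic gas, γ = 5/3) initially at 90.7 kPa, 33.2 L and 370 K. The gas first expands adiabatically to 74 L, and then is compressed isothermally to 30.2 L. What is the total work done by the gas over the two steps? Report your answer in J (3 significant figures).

Step 1 (adiabatic): W = (P₁V₁ − P₂V₂)/(γ−1) = (3011 − 1765)/0.667 = 1870 J.
After step 1: P = 23.85 kPa, V = 74 L, T = 216.8 K.
Step 2 (isothermal): W = P₁V₁ ln(V₂/V₁) = (1765) ln(30.2/74) = -1582 J.
W_total = 1870 − 1582 = 288.1 J.

W_total ≈ 288 J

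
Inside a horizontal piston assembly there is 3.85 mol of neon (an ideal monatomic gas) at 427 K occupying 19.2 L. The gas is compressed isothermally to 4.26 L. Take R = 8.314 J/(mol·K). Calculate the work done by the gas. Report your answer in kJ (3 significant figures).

Isothermal: W = nRT ln(V₂/V₁).
W = (3.85)(8.314)(427) × ln(4.26/19.2)
  = 13668 × -1.506
W_by_gas = -20579 J.

W ≈ -20.6 kJ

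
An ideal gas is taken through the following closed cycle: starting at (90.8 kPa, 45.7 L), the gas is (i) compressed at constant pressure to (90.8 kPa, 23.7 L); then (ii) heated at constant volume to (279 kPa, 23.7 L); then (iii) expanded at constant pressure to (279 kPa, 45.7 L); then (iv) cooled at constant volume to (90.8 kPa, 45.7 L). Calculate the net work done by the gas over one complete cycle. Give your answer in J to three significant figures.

W_net ≈ 4140 J

Constant-volume legs do no work.
W(i) = (90.8)(23.7 − 45.7) = -1998 J; W(iii) = (279)(45.7 − 23.7) = 6138 J.
W_net = -1998 + 6138 = 4140 J (the clockwise enclosed area).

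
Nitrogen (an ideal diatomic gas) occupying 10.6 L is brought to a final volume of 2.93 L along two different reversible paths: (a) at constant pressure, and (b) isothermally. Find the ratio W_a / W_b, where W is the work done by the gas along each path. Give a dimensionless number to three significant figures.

W_a / W_b ≈ 0.563

Path (a) isobaric: W = P₁(V₂ − V₁) → W_a/(P₁V₁) = -0.7236.
Path (b) isothermal: W = P₁V₁ ln(V₂/V₁) → W_b/(P₁V₁) = -1.286.
W_a / W_b = -0.7236 / -1.286 = 0.5627.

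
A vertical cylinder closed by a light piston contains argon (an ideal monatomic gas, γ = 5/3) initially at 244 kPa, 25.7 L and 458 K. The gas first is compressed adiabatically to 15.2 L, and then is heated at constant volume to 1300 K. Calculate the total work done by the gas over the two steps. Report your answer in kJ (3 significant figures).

W_total ≈ -3.94 kJ

Step 1 (adiabatic): W = (P₁V₁ − P₂V₂)/(γ−1) = (6271 − 8900)/0.667 = -3944 J.
Step 2 (isochoric): W = 0 (constant volume).
W_total = -3944 + 0 = -3944 J.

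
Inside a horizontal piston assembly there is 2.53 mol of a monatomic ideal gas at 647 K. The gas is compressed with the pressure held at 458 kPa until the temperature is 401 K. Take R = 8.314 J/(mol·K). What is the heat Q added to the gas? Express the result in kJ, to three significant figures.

Q ≈ -12.9 kJ

Isobaric: W = nRΔT = (2.53)(8.314)(-246) = -5174 J.
ΔU = nCᵥΔT with Cᵥ = 3R/2: ΔU = (2.53)(12.47)(-246) = -7762 J.
Q = ΔU + W = -7762 − 5174 = -12936 J.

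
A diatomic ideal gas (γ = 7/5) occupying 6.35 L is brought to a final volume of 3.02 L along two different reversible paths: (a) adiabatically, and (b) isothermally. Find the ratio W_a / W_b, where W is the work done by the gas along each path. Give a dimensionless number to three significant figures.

Path (a) adiabatic: W = P₁V₁(1 − (V₁/V₂)^(γ−1))/(γ−1) → W_a/(P₁V₁) = -0.8655.
Path (b) isothermal: W = P₁V₁ ln(V₂/V₁) → W_b/(P₁V₁) = -0.7432.
W_a / W_b = -0.8655 / -0.7432 = 1.165.

W_a / W_b ≈ 1.16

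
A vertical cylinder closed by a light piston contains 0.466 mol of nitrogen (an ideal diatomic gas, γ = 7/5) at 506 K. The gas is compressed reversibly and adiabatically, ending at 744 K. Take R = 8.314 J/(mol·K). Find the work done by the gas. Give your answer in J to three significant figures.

Adiabatic ⇒ Q = 0, so W_by = −ΔU = nCᵥ(T₁ − T₂).
Cᵥ = 5R/2 = 20.79 J/(mol·K).
W = (0.466)(20.79)(506 − 744) = -2305 J.

W ≈ -2310 J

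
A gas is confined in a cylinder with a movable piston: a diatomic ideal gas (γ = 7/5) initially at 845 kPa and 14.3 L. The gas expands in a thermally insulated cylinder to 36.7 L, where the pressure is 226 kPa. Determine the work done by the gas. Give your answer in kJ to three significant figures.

Adiabatic: W = (P₁V₁ − P₂V₂)/(γ − 1) with γ = 7/5.
P₁V₁ = 12084 J, P₂V₂ = 8294 J.
W = (12084 − 8294) / 0.4 = 9473 J.

W ≈ 9.47 kJ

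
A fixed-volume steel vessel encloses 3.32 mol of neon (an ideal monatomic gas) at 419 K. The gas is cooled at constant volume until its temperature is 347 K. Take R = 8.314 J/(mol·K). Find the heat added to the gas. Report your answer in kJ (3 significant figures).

Constant volume ⇒ W = 0, so Q = ΔU = nCᵥΔT with Cᵥ = 3R/2 = 12.47 J/(mol·K).
ΔU = (3.32)(12.47)(347 − 419) = -2981 J.

Q ≈ -2.98 kJ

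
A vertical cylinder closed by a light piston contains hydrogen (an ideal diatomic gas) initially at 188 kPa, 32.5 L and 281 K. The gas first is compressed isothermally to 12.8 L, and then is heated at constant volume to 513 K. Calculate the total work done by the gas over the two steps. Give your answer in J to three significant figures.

W_total ≈ -5690 J

Step 1 (isothermal): W = P₁V₁ ln(V₂/V₁) = (6110) ln(12.8/32.5) = -5693 J.
Step 2 (isochoric): W = 0 (constant volume).
W_total = -5693 + 0 = -5693 J.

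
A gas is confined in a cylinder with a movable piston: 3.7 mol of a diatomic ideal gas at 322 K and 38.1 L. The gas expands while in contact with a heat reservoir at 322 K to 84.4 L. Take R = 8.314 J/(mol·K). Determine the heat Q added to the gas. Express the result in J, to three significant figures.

Isothermal ⇒ ΔU = 0, so Q = W = nRT ln(V₂/V₁).
Q = (3.7)(8.314)(322) ln(84.4/38.1) = 9905 × 0.7954 = 7878 J.

Q ≈ 7880 J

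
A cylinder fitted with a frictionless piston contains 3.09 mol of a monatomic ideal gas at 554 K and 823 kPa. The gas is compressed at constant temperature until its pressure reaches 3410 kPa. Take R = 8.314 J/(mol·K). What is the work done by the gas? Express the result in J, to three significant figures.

Isothermal process: W = nRT ln(V₂/V₁) = nRT ln(P₁/P₂).
W = (3.09)(8.314)(554) × ln(823/3410)
  = 14232 × ln(0.2413) = 14232 × -1.422
W_by_gas = -20232 J.

W ≈ -20200 J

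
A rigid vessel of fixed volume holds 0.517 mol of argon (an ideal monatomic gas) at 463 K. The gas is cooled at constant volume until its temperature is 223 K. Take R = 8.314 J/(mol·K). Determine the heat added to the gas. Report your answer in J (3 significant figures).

Constant volume ⇒ W = 0, so Q = ΔU = nCᵥΔT with Cᵥ = 3R/2 = 12.47 J/(mol·K).
ΔU = (0.517)(12.47)(223 − 463) = -1547 J.

Q ≈ -1550 J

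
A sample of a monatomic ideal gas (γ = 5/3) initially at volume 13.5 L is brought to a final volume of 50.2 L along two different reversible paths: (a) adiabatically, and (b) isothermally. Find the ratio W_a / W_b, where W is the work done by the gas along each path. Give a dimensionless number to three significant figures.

W_a / W_b ≈ 0.666

Path (a) adiabatic: W = P₁V₁(1 − (V₁/V₂)^(γ−1))/(γ−1) → W_a/(P₁V₁) = 0.8751.
Path (b) isothermal: W = P₁V₁ ln(V₂/V₁) → W_b/(P₁V₁) = 1.313.
W_a / W_b = 0.8751 / 1.313 = 0.6663.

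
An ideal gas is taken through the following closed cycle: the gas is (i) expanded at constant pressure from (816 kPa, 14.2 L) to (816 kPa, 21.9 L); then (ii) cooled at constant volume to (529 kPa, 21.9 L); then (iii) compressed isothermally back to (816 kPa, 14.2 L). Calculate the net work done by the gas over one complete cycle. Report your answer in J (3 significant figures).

W_net ≈ 1260 J

Leg (i): W = PΔV = (816)(21.9 − 14.2) = 6283 J.
Leg (ii): W = 0.
Leg (iii): W = PᵢVᵢ ln(V_f/Vᵢ) = (11585) ln(14.2/21.9) = -5019 J.
W_net = 6283 − 5019 = 1264 J.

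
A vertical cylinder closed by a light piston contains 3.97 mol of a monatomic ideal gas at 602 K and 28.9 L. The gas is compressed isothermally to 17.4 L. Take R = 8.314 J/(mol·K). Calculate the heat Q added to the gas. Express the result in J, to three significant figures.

Isothermal ⇒ ΔU = 0, so Q = W = nRT ln(V₂/V₁).
Q = (3.97)(8.314)(602) ln(17.4/28.9) = 19870 × -0.5074 = -10081 J.

Q ≈ -10100 J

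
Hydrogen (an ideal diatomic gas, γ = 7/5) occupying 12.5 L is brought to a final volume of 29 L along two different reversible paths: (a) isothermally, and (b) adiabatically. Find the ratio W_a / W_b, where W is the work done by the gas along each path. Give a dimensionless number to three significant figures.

Path (a) isothermal: W = P₁V₁ ln(V₂/V₁) → W_a/(P₁V₁) = 0.8416.
Path (b) adiabatic: W = P₁V₁(1 − (V₁/V₂)^(γ−1))/(γ−1) → W_b/(P₁V₁) = 0.7146.
W_a / W_b = 0.8416 / 0.7146 = 1.178.

W_a / W_b ≈ 1.18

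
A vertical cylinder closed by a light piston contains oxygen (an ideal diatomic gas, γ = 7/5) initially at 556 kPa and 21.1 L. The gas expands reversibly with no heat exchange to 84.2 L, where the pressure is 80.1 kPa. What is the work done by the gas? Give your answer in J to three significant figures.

Adiabatic: W = (P₁V₁ − P₂V₂)/(γ − 1) with γ = 7/5.
P₁V₁ = 11732 J, P₂V₂ = 6744 J.
W = (11732 − 6744) / 0.4 = 12468 J.

W ≈ 12500 J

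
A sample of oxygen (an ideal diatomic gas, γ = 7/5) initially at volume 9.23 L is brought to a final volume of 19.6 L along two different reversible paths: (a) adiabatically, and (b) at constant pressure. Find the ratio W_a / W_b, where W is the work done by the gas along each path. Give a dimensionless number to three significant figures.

W_a / W_b ≈ 0.579

Path (a) adiabatic: W = P₁V₁(1 − (V₁/V₂)^(γ−1))/(γ−1) → W_a/(P₁V₁) = 0.6502.
Path (b) isobaric: W = P₁(V₂ − V₁) → W_b/(P₁V₁) = 1.124.
W_a / W_b = 0.6502 / 1.124 = 0.5787.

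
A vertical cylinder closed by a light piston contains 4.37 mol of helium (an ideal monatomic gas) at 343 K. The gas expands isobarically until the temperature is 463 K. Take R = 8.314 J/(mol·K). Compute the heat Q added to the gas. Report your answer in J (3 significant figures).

Isobaric: W = nRΔT = (4.37)(8.314)(120) = 4360 J.
ΔU = nCᵥΔT with Cᵥ = 3R/2: ΔU = (4.37)(12.47)(120) = 6540 J.
Q = ΔU + W = 6540 + 4360 = 10900 J.

Q ≈ 10900 J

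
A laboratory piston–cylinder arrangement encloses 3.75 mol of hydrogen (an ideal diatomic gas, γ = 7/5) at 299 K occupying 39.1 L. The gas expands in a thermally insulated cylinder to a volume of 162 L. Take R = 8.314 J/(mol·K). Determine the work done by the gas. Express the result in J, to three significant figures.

W ≈ 10100 J

Adiabatic: TV^(γ−1) = const with γ = 7/5.
T₂ = T₁ (V₁/V₂)^(γ−1) = 299 × (39.1/162)^0.4 = 299 × 0.5663 = 169.3 K.
W_by = nCᵥ(T₁ − T₂) = (3.75)(20.79)(299 − 169.3) = 10107 J.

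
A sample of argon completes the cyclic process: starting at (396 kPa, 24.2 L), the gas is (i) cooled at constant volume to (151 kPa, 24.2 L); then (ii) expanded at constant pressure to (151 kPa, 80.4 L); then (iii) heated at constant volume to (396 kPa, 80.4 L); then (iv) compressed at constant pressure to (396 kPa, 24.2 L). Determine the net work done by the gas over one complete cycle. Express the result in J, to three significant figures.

Constant-volume legs do no work.
W(ii) = (151)(80.4 − 24.2) = 8486 J; W(iv) = (396)(24.2 − 80.4) = -22255 J.
W_net = 8486 − 22255 = -13769 J (the counter-clockwise enclosed area).

W_net ≈ -13800 J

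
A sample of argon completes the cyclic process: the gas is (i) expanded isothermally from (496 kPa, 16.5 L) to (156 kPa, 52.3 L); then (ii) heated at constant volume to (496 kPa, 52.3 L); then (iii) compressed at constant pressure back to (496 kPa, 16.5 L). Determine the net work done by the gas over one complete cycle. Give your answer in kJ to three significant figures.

W_net ≈ -8.32 kJ

Leg (i): W = PᵢVᵢ ln(V_f/Vᵢ) = (8184) ln(52.3/16.5) = 9441 J.
Leg (ii): W = 0.
Leg (iii): W = PΔV = (496)(16.5 − 52.3) = -17757 J.
W_net = 9441 − 17757 = -8315 J.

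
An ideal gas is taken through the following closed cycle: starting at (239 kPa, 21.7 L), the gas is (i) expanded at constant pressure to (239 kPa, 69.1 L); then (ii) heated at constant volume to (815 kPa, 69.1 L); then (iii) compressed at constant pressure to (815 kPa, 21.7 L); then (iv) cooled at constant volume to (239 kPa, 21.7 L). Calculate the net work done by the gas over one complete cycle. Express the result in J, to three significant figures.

Constant-volume legs do no work.
W(i) = (239)(69.1 − 21.7) = 11329 J; W(iii) = (815)(21.7 − 69.1) = -38631 J.
W_net = 11329 − 38631 = -27302 J (the counter-clockwise enclosed area).

W_net ≈ -27300 J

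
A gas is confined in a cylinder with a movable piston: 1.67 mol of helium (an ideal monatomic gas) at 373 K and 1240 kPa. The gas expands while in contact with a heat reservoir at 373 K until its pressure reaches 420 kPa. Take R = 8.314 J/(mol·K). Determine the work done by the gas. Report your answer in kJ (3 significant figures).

W ≈ 5.61 kJ

Isothermal process: W = nRT ln(V₂/V₁) = nRT ln(P₁/P₂).
W = (1.67)(8.314)(373) × ln(1240/420)
  = 5179 × ln(2.952) = 5179 × 1.083
W_by_gas = 5607 J.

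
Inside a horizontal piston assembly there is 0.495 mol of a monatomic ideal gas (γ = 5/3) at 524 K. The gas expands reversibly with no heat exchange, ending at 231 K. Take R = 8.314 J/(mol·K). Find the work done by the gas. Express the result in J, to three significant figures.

Adiabatic ⇒ Q = 0, so W_by = −ΔU = nCᵥ(T₁ − T₂).
Cᵥ = 3R/2 = 12.47 J/(mol·K).
W = (0.495)(12.47)(524 − 231) = 1809 J.

W ≈ 1810 J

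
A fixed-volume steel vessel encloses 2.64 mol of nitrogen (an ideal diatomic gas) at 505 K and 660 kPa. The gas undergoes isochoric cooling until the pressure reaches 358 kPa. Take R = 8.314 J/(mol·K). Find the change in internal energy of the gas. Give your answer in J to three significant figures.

ΔU ≈ -12700 J

Constant volume ⇒ W = 0, so Q = ΔU = nCᵥΔT with Cᵥ = 5R/2 = 20.79 J/(mol·K).
At constant V, T₂/T₁ = P₂/P₁ ⇒ ΔT = T₁(P₂/P₁ − 1) = 505·(358/660 − 1) = -231.1 K.
ΔU = (2.64)(20.79)(-231.1) = -12680 J.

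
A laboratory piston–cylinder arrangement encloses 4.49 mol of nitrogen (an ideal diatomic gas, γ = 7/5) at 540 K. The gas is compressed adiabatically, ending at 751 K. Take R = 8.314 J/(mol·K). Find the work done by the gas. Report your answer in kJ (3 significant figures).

W ≈ -19.7 kJ

Adiabatic ⇒ Q = 0, so W_by = −ΔU = nCᵥ(T₁ − T₂).
Cᵥ = 5R/2 = 20.79 J/(mol·K).
W = (4.49)(20.79)(540 − 751) = -19692 J.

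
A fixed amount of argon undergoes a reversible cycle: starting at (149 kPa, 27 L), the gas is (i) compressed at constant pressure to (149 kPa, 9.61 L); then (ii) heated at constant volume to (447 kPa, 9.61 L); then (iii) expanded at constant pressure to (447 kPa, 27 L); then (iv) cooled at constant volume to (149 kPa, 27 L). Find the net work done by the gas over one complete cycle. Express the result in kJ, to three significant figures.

Constant-volume legs do no work.
W(i) = (149)(9.61 − 27) = -2591 J; W(iii) = (447)(27 − 9.61) = 7773 J.
W_net = -2591 + 7773 = 5182 J (the clockwise enclosed area).

W_net ≈ 5.18 kJ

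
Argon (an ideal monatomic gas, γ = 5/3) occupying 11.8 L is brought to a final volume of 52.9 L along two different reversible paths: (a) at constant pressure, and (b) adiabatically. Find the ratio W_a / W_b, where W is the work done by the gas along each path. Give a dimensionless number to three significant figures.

Path (a) isobaric: W = P₁(V₂ − V₁) → W_a/(P₁V₁) = 3.483.
Path (b) adiabatic: W = P₁V₁(1 − (V₁/V₂)^(γ−1))/(γ−1) → W_b/(P₁V₁) = 0.9483.
W_a / W_b = 3.483 / 0.9483 = 3.673.

W_a / W_b ≈ 3.67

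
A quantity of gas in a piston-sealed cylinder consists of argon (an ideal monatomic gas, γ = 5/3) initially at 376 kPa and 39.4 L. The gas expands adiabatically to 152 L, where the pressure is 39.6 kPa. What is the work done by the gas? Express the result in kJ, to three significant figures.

W ≈ 13.2 kJ

Adiabatic: W = (P₁V₁ − P₂V₂)/(γ − 1) with γ = 5/3.
P₁V₁ = 14814 J, P₂V₂ = 6019 J.
W = (14814 − 6019) / 0.6667 = 13193 J.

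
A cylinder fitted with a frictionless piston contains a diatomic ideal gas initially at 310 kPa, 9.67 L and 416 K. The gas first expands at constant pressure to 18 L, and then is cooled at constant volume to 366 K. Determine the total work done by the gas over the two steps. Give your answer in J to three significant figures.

Step 1 (isobaric): W = PΔV = (310 kPa)(18 − 9.67 L) = 2582 J.
Step 2 (isochoric): W = 0 (constant volume).
W_total = 2582 + 0 = 2582 J.

W_total ≈ 2580 J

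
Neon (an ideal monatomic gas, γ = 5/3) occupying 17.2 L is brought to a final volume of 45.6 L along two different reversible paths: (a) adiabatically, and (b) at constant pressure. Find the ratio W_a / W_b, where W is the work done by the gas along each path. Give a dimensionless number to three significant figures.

Path (a) adiabatic: W = P₁V₁(1 − (V₁/V₂)^(γ−1))/(γ−1) → W_a/(P₁V₁) = 0.7169.
Path (b) isobaric: W = P₁(V₂ − V₁) → W_b/(P₁V₁) = 1.651.
W_a / W_b = 0.7169 / 1.651 = 0.4342.

W_a / W_b ≈ 0.434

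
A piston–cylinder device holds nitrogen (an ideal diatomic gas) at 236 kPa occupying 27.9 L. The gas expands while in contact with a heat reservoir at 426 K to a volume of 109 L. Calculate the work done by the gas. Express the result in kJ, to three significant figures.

Isothermal: W = nRT ln(V₂/V₁) = P₁V₁ ln(V₂/V₁).
P₁V₁ = (236 kPa)(27.9 L) = 6584 J.
W = 6584 × ln(109/27.9) = 6584 × 1.363
W_by_gas = 8973 J.

W ≈ 8.97 kJ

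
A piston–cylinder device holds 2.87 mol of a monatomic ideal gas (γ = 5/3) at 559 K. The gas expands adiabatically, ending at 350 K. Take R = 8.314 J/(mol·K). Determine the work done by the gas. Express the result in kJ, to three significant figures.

W ≈ 7.48 kJ

Adiabatic ⇒ Q = 0, so W_by = −ΔU = nCᵥ(T₁ − T₂).
Cᵥ = 3R/2 = 12.47 J/(mol·K).
W = (2.87)(12.47)(559 − 350) = 7480 J.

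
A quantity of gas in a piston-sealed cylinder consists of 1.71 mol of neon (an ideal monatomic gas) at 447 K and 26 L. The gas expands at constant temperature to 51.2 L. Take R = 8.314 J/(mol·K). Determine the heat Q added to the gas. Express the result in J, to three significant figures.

Isothermal ⇒ ΔU = 0, so Q = W = nRT ln(V₂/V₁).
Q = (1.71)(8.314)(447) ln(51.2/26) = 6355 × 0.6776 = 4306 J.

Q ≈ 4310 J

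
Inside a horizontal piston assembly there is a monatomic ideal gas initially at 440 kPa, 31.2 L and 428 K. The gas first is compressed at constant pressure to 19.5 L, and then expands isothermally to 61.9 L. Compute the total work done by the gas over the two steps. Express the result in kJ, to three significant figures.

W_total ≈ 4.76 kJ

Step 1 (isobaric): W = PΔV = (440 kPa)(19.5 − 31.2 L) = -5148 J.
After step 1: P = 440 kPa, V = 19.5 L, T = 267.5 K.
Step 2 (isothermal): W = P₁V₁ ln(V₂/V₁) = (8580) ln(61.9/19.5) = 9911 J.
W_total = -5148 + 9911 = 4763 J.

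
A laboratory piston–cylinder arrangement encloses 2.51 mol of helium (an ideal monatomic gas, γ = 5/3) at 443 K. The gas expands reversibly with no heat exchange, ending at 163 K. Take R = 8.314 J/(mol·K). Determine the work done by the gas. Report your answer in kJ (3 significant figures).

W ≈ 8.76 kJ

Adiabatic ⇒ Q = 0, so W_by = −ΔU = nCᵥ(T₁ − T₂).
Cᵥ = 3R/2 = 12.47 J/(mol·K).
W = (2.51)(12.47)(443 − 163) = 8765 J.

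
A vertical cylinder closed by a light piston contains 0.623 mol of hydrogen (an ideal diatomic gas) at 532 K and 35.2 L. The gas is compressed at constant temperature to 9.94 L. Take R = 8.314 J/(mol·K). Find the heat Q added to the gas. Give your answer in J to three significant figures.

Q ≈ -3480 J

Isothermal ⇒ ΔU = 0, so Q = W = nRT ln(V₂/V₁).
Q = (0.623)(8.314)(532) ln(9.94/35.2) = 2756 × -1.264 = -3484 J.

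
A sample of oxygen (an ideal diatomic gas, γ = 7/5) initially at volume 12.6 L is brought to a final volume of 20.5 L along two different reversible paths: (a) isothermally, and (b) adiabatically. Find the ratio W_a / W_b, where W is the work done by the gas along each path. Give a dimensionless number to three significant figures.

Path (a) isothermal: W = P₁V₁ ln(V₂/V₁) → W_a/(P₁V₁) = 0.4867.
Path (b) adiabatic: W = P₁V₁(1 − (V₁/V₂)^(γ−1))/(γ−1) → W_b/(P₁V₁) = 0.4423.
W_a / W_b = 0.4867 / 0.4423 = 1.101.

W_a / W_b ≈ 1.10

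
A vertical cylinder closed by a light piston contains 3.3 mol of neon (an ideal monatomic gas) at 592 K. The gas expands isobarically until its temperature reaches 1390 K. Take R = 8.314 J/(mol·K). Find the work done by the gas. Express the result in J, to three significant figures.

Isobaric: W = P ΔV = nR ΔT.
W = (3.3)(8.314)(1390 − 592) = 21894 J.

W ≈ 21900 J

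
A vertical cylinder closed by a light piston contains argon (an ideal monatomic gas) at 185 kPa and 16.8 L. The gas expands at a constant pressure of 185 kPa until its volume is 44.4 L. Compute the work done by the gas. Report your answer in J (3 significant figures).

W ≈ 5110 J

Isobaric: W = P ΔV.
W = (185 kPa)(44.4 − 16.8 L) = (185)(27.6) = 5106 J.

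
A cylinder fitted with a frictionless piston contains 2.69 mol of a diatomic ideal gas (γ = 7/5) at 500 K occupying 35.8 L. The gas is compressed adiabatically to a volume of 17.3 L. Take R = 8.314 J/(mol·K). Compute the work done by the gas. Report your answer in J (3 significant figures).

Adiabatic: TV^(γ−1) = const with γ = 7/5.
T₂ = T₁ (V₁/V₂)^(γ−1) = 500 × (35.8/17.3)^0.4 = 500 × 1.338 = 668.8 K.
W_by = nCᵥ(T₁ − T₂) = (2.69)(20.79)(500 − 668.8) = -9439 J.

W ≈ -9440 J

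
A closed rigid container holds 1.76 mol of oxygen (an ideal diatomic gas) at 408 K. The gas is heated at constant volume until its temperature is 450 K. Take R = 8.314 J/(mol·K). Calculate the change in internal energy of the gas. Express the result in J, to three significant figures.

ΔU ≈ 1540 J

Constant volume ⇒ W = 0, so Q = ΔU = nCᵥΔT with Cᵥ = 5R/2 = 20.79 J/(mol·K).
ΔU = (1.76)(20.79)(450 − 408) = 1536 J.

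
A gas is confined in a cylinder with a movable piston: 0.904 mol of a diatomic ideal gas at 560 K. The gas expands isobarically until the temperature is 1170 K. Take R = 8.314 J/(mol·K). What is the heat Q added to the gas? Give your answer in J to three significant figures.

Isobaric: W = nRΔT = (0.904)(8.314)(610) = 4585 J.
ΔU = nCᵥΔT with Cᵥ = 5R/2: ΔU = (0.904)(20.79)(610) = 11462 J.
Q = ΔU + W = 11462 + 4585 = 16046 J.

Q ≈ 16000 J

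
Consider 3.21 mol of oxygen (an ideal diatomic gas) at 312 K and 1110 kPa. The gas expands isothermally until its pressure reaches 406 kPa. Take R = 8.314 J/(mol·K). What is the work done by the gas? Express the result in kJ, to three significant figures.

W ≈ 8.37 kJ

Isothermal process: W = nRT ln(V₂/V₁) = nRT ln(P₁/P₂).
W = (3.21)(8.314)(312) × ln(1110/406)
  = 8327 × ln(2.734) = 8327 × 1.006
W_by_gas = 8375 J.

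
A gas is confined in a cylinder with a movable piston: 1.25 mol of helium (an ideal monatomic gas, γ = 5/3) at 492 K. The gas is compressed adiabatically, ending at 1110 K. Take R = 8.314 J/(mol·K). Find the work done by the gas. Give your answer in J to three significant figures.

W ≈ -9630 J

Adiabatic ⇒ Q = 0, so W_by = −ΔU = nCᵥ(T₁ − T₂).
Cᵥ = 3R/2 = 12.47 J/(mol·K).
W = (1.25)(12.47)(492 − 1110) = -9634 J.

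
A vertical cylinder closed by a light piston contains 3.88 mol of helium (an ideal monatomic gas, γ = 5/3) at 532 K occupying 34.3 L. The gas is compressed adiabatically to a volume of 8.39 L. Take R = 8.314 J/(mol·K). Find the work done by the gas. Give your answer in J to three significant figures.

Adiabatic: TV^(γ−1) = const with γ = 5/3.
T₂ = T₁ (V₁/V₂)^(γ−1) = 532 × (34.3/8.39)^0.667 = 532 × 2.557 = 1360 K.
W_by = nCᵥ(T₁ − T₂) = (3.88)(12.47)(532 − 1360) = -40074 J.

W ≈ -40100 J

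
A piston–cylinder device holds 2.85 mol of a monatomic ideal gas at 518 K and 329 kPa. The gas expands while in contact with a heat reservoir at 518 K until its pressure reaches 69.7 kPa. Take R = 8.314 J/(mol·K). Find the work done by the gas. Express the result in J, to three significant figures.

W ≈ 19000 J

Isothermal process: W = nRT ln(V₂/V₁) = nRT ln(P₁/P₂).
W = (2.85)(8.314)(518) × ln(329/69.7)
  = 12274 × ln(4.72) = 12274 × 1.552
W_by_gas = 19047 J.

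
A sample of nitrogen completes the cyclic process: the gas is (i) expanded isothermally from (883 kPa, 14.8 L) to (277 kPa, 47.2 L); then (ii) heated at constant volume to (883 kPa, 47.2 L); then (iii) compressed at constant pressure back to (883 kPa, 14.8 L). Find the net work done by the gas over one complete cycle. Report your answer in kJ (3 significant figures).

Leg (i): W = PᵢVᵢ ln(V_f/Vᵢ) = (13068) ln(47.2/14.8) = 15156 J.
Leg (ii): W = 0.
Leg (iii): W = PΔV = (883)(14.8 − 47.2) = -28609 J.
W_net = 15156 − 28609 = -13453 J.

W_net ≈ -13.5 kJ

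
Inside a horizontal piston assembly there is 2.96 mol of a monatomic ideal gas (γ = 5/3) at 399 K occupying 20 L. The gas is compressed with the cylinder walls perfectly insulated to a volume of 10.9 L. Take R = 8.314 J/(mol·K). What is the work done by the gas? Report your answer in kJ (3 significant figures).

W ≈ -7.35 kJ

Adiabatic: TV^(γ−1) = const with γ = 5/3.
T₂ = T₁ (V₁/V₂)^(γ−1) = 399 × (20/10.9)^0.667 = 399 × 1.499 = 598 K.
W_by = nCᵥ(T₁ − T₂) = (2.96)(12.47)(399 − 598) = -7346 J.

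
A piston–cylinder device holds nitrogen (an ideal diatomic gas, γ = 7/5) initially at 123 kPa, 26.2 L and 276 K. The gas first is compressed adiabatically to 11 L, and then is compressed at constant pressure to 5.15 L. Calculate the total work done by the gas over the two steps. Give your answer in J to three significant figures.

Step 1 (adiabatic): W = (P₁V₁ − P₂V₂)/(γ−1) = (3223 − 4560)/0.4 = -3344 J.
After step 1: P = 414.6 kPa, V = 11 L, T = 390.5 K.
Step 2 (isobaric): W = PΔV = (414.6 kPa)(5.15 − 11 L) = -2425 J.
W_total = -3344 − 2425 = -5769 J.

W_total ≈ -5770 J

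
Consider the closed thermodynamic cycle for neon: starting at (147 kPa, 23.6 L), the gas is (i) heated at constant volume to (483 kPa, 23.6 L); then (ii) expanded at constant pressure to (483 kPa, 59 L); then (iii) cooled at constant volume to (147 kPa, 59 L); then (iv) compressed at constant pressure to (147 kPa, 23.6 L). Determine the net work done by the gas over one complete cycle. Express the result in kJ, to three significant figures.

Constant-volume legs do no work.
W(ii) = (483)(59 − 23.6) = 17098 J; W(iv) = (147)(23.6 − 59) = -5204 J.
W_net = 17098 − 5204 = 11894 J (the clockwise enclosed area).

W_net ≈ 11.9 kJ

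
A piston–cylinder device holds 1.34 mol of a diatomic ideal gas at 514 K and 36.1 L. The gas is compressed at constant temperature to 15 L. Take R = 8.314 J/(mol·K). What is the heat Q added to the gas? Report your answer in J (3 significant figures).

Q ≈ -5030 J

Isothermal ⇒ ΔU = 0, so Q = W = nRT ln(V₂/V₁).
Q = (1.34)(8.314)(514) ln(15/36.1) = 5726 × -0.8782 = -5029 J.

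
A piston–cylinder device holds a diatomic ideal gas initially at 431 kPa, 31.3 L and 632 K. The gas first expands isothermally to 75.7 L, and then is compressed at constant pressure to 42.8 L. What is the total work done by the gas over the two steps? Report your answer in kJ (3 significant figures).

W_total ≈ 6.05 kJ

Step 1 (isothermal): W = P₁V₁ ln(V₂/V₁) = (13490) ln(75.7/31.3) = 11914 J.
After step 1: P = 178.2 kPa, V = 75.7 L, T = 632 K.
Step 2 (isobaric): W = PΔV = (178.2 kPa)(42.8 − 75.7 L) = -5863 J.
W_total = 11914 − 5863 = 6051 J.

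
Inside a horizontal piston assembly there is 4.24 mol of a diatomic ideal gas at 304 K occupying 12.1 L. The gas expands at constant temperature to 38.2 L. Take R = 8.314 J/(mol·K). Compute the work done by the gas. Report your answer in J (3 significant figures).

Isothermal: W = nRT ln(V₂/V₁).
W = (4.24)(8.314)(304) × ln(38.2/12.1)
  = 10716 × 1.15
W_by_gas = 12320 J.

W ≈ 12300 J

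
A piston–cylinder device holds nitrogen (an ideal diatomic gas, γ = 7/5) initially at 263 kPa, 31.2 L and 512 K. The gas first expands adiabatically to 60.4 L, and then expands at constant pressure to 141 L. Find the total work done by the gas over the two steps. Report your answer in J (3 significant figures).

W_total ≈ 13200 J

Step 1 (adiabatic): W = (P₁V₁ − P₂V₂)/(γ−1) = (8206 − 6300)/0.4 = 4763 J.
After step 1: P = 104.3 kPa, V = 60.4 L, T = 393.1 K.
Step 2 (isobaric): W = PΔV = (104.3 kPa)(141 − 60.4 L) = 8407 J.
W_total = 4763 + 8407 = 13171 J.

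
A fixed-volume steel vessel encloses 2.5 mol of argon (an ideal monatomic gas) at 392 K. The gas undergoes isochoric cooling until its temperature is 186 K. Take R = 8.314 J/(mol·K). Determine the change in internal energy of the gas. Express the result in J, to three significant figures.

Constant volume ⇒ W = 0, so Q = ΔU = nCᵥΔT with Cᵥ = 3R/2 = 12.47 J/(mol·K).
ΔU = (2.5)(12.47)(186 − 392) = -6423 J.

ΔU ≈ -6420 J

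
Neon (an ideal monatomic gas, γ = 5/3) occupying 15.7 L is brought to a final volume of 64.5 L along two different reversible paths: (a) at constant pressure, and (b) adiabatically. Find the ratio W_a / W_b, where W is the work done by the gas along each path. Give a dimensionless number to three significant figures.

W_a / W_b ≈ 3.40

Path (a) isobaric: W = P₁(V₂ − V₁) → W_a/(P₁V₁) = 3.108.
Path (b) adiabatic: W = P₁V₁(1 − (V₁/V₂)^(γ−1))/(γ−1) → W_b/(P₁V₁) = 0.9152.
W_a / W_b = 3.108 / 0.9152 = 3.396.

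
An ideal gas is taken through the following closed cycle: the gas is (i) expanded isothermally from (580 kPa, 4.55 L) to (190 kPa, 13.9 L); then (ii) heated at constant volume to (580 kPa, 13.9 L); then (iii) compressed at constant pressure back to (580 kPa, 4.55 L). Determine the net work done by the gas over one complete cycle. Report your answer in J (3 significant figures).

W_net ≈ -2480 J

Leg (i): W = PᵢVᵢ ln(V_f/Vᵢ) = (2639) ln(13.9/4.55) = 2947 J.
Leg (ii): W = 0.
Leg (iii): W = PΔV = (580)(4.55 − 13.9) = -5423 J.
W_net = 2947 − 5423 = -2476 J.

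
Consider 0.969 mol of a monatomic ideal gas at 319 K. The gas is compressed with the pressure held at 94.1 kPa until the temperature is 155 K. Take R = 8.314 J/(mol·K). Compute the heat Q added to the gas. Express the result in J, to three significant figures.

Q ≈ -3300 J

Isobaric: W = nRΔT = (0.969)(8.314)(-164) = -1321 J.
ΔU = nCᵥΔT with Cᵥ = 3R/2: ΔU = (0.969)(12.47)(-164) = -1982 J.
Q = ΔU + W = -1982 − 1321 = -3303 J.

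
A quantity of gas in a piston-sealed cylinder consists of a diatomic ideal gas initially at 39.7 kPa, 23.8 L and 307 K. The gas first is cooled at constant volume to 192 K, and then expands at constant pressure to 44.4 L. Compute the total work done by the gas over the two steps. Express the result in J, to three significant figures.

Step 1 (isochoric): W = 0 (constant volume).
After step 1: P = 24.83 kPa (V unchanged).
Step 2 (isobaric): W = PΔV = (24.83 kPa)(44.4 − 23.8 L) = 511.5 J.
W_total = 0 + 511.5 = 511.5 J.

W_total ≈ 511 J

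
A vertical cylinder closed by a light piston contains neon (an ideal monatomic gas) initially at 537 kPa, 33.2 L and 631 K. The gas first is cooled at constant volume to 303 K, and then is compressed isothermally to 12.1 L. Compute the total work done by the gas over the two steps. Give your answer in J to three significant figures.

W_total ≈ -8640 J

Step 1 (isochoric): W = 0 (constant volume).
After step 1: P = 257.9 kPa (V unchanged).
Step 2 (isothermal): W = P₁V₁ ln(V₂/V₁) = (8561) ln(12.1/33.2) = -8641 J.
W_total = 0 − 8641 = -8641 J.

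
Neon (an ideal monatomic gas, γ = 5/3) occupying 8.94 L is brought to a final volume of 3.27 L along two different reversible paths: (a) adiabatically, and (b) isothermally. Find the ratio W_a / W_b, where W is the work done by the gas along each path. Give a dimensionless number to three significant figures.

Path (a) adiabatic: W = P₁V₁(1 − (V₁/V₂)^(γ−1))/(γ−1) → W_a/(P₁V₁) = -1.433.
Path (b) isothermal: W = P₁V₁ ln(V₂/V₁) → W_b/(P₁V₁) = -1.006.
W_a / W_b = -1.433 / -1.006 = 1.425.

W_a / W_b ≈ 1.42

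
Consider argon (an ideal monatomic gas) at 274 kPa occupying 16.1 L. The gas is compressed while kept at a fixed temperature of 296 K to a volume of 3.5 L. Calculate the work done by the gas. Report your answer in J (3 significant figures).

W ≈ -6730 J

Isothermal: W = nRT ln(V₂/V₁) = P₁V₁ ln(V₂/V₁).
P₁V₁ = (274 kPa)(16.1 L) = 4411 J.
W = 4411 × ln(3.5/16.1) = 4411 × -1.526
W_by_gas = -6732 J.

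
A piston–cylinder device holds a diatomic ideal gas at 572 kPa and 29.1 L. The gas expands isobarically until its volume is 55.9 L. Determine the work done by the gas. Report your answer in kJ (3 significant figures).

W ≈ 15.3 kJ

Isobaric: W = P ΔV.
W = (572 kPa)(55.9 − 29.1 L) = (572)(26.8) = 15330 J.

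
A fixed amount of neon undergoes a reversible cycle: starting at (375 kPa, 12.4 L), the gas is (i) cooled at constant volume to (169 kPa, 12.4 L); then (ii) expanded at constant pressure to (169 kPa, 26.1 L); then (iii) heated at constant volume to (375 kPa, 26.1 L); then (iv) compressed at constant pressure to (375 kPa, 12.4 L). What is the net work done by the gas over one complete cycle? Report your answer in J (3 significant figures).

W_net ≈ -2820 J

Constant-volume legs do no work.
W(ii) = (169)(26.1 − 12.4) = 2315 J; W(iv) = (375)(12.4 − 26.1) = -5138 J.
W_net = 2315 − 5138 = -2822 J (the counter-clockwise enclosed area).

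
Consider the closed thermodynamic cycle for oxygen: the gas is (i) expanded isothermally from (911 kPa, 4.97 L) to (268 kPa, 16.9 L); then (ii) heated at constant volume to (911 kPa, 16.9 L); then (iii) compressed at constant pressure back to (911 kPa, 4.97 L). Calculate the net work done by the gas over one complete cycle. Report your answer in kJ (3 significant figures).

Leg (i): W = PᵢVᵢ ln(V_f/Vᵢ) = (4528) ln(16.9/4.97) = 5541 J.
Leg (ii): W = 0.
Leg (iii): W = PΔV = (911)(4.97 − 16.9) = -10868 J.
W_net = 5541 − 10868 = -5327 J.

W_net ≈ -5.33 kJ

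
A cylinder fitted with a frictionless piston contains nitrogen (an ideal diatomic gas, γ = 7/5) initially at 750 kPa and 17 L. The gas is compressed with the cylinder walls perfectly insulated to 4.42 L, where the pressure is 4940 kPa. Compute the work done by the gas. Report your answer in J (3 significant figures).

Adiabatic: W = (P₁V₁ − P₂V₂)/(γ − 1) with γ = 7/5.
P₁V₁ = 12750 J, P₂V₂ = 21835 J.
W = (12750 − 21835) / 0.4 = -22712 J.

W ≈ -22700 J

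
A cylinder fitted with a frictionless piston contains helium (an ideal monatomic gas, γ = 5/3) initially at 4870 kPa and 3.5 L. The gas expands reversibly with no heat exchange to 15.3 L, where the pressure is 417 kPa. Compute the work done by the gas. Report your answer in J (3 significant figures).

W ≈ 16000 J

Adiabatic: W = (P₁V₁ − P₂V₂)/(γ − 1) with γ = 5/3.
P₁V₁ = 17045 J, P₂V₂ = 6380 J.
W = (17045 − 6380) / 0.6667 = 15997 J.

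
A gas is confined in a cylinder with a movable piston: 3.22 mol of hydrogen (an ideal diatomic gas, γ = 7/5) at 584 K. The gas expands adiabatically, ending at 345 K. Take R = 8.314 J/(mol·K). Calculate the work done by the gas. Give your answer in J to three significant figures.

W ≈ 16000 J

Adiabatic ⇒ Q = 0, so W_by = −ΔU = nCᵥ(T₁ − T₂).
Cᵥ = 5R/2 = 20.79 J/(mol·K).
W = (3.22)(20.79)(584 − 345) = 15996 J.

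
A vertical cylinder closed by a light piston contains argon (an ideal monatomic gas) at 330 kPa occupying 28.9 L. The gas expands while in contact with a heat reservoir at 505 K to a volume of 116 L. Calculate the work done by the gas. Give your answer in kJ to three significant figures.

W ≈ 13.3 kJ

Isothermal: W = nRT ln(V₂/V₁) = P₁V₁ ln(V₂/V₁).
P₁V₁ = (330 kPa)(28.9 L) = 9537 J.
W = 9537 × ln(116/28.9) = 9537 × 1.39
W_by_gas = 13254 J.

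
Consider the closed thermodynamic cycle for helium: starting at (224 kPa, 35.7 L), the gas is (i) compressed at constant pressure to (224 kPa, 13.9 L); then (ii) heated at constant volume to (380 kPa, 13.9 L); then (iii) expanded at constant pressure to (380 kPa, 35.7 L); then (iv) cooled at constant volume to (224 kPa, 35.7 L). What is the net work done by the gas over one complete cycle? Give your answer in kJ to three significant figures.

Constant-volume legs do no work.
W(i) = (224)(13.9 − 35.7) = -4883 J; W(iii) = (380)(35.7 − 13.9) = 8284 J.
W_net = -4883 + 8284 = 3401 J (the clockwise enclosed area).

W_net ≈ 3.40 kJ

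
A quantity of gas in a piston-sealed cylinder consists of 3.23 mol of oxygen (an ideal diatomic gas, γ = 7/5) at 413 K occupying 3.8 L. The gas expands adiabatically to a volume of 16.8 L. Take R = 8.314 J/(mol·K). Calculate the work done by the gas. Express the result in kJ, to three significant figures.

Adiabatic: TV^(γ−1) = const with γ = 7/5.
T₂ = T₁ (V₁/V₂)^(γ−1) = 413 × (3.8/16.8)^0.4 = 413 × 0.5518 = 227.9 K.
W_by = nCᵥ(T₁ − T₂) = (3.23)(20.79)(413 − 227.9) = 12427 J.

W ≈ 12.4 kJ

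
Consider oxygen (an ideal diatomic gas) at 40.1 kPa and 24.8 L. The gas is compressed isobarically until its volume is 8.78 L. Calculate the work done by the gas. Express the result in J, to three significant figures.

Isobaric: W = P ΔV.
W = (40.1 kPa)(8.78 − 24.8 L) = (40.1)(-16.02) = -642.4 J.

W ≈ -642 J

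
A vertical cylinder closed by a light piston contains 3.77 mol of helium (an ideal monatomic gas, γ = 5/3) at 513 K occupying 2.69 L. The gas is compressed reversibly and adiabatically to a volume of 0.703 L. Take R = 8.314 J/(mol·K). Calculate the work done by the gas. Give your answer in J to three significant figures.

Adiabatic: TV^(γ−1) = const with γ = 5/3.
T₂ = T₁ (V₁/V₂)^(γ−1) = 513 × (2.69/0.703)^0.667 = 513 × 2.446 = 1255 K.
W_by = nCᵥ(T₁ − T₂) = (3.77)(12.47)(513 − 1255) = -34886 J.

W ≈ -34900 J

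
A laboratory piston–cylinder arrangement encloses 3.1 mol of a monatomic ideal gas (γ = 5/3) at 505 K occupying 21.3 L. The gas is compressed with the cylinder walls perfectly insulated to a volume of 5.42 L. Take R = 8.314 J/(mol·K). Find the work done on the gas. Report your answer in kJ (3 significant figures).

W ≈ 29.1 kJ

Adiabatic: TV^(γ−1) = const with γ = 5/3.
T₂ = T₁ (V₁/V₂)^(γ−1) = 505 × (21.3/5.42)^0.667 = 505 × 2.49 = 1258 K.
W_by = nCᵥ(T₁ − T₂) = (3.1)(12.47)(505 − 1258) = -29096 J.
Work on gas = −W_by = 29096 J.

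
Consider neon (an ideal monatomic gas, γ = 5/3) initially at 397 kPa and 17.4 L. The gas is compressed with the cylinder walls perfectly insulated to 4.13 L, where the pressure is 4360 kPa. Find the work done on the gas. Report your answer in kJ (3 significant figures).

W ≈ 16.6 kJ

Adiabatic: W = (P₁V₁ − P₂V₂)/(γ − 1) with γ = 5/3.
P₁V₁ = 6908 J, P₂V₂ = 18007 J.
W = (6908 − 18007) / 0.6667 = -16648 J.
Work on gas = −W_by = 16648 J.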